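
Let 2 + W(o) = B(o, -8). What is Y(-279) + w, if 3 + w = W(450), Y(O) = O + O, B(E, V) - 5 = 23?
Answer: -535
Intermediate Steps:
B(E, V) = 28 (B(E, V) = 5 + 23 = 28)
W(o) = 26 (W(o) = -2 + 28 = 26)
Y(O) = 2*O
w = 23 (w = -3 + 26 = 23)
Y(-279) + w = 2*(-279) + 23 = -558 + 23 = -535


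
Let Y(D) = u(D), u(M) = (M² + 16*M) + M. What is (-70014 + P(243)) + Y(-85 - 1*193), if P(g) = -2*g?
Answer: 2058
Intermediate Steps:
u(M) = M² + 17*M
Y(D) = D*(17 + D)
(-70014 + P(243)) + Y(-85 - 1*193) = (-70014 - 2*243) + (-85 - 1*193)*(17 + (-85 - 1*193)) = (-70014 - 486) + (-85 - 193)*(17 + (-85 - 193)) = -70500 - 278*(17 - 278) = -70500 - 278*(-261) = -70500 + 72558 = 2058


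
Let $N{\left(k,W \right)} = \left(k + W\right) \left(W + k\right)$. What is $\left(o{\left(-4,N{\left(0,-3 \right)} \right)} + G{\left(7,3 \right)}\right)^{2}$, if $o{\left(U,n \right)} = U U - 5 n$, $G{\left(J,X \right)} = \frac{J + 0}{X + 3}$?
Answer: $\frac{27889}{36} \approx 774.69$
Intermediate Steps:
$N{\left(k,W \right)} = \left(W + k\right)^{2}$ ($N{\left(k,W \right)} = \left(W + k\right) \left(W + k\right) = \left(W + k\right)^{2}$)
$G{\left(J,X \right)} = \frac{J}{3 + X}$
$o{\left(U,n \right)} = U^{2} - 5 n$
$\left(o{\left(-4,N{\left(0,-3 \right)} \right)} + G{\left(7,3 \right)}\right)^{2} = \left(\left(\left(-4\right)^{2} - 5 \left(-3 + 0\right)^{2}\right) + \frac{7}{3 + 3}\right)^{2} = \left(\left(16 - 5 \left(-3\right)^{2}\right) + \frac{7}{6}\right)^{2} = \left(\left(16 - 45\right) + 7 \cdot \frac{1}{6}\right)^{2} = \left(\left(16 - 45\right) + \frac{7}{6}\right)^{2} = \left(-29 + \frac{7}{6}\right)^{2} = \left(- \frac{167}{6}\right)^{2} = \frac{27889}{36}$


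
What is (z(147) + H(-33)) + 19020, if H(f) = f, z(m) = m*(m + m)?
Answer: 62205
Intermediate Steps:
z(m) = 2*m² (z(m) = m*(2*m) = 2*m²)
(z(147) + H(-33)) + 19020 = (2*147² - 33) + 19020 = (2*21609 - 33) + 19020 = (43218 - 33) + 19020 = 43185 + 19020 = 62205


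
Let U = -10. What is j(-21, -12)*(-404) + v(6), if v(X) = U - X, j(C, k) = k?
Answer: 4832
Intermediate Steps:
v(X) = -10 - X
j(-21, -12)*(-404) + v(6) = -12*(-404) + (-10 - 1*6) = 4848 + (-10 - 6) = 4848 - 16 = 4832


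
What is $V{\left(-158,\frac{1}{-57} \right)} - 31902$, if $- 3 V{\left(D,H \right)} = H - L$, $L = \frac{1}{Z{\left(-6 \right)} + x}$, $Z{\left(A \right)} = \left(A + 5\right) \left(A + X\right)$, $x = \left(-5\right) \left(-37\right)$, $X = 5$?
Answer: $- \frac{37580547}{1178} \approx -31902.0$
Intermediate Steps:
$x = 185$
$Z{\left(A \right)} = \left(5 + A\right)^{2}$ ($Z{\left(A \right)} = \left(A + 5\right) \left(A + 5\right) = \left(5 + A\right) \left(5 + A\right) = \left(5 + A\right)^{2}$)
$L = \frac{1}{186}$ ($L = \frac{1}{\left(25 + \left(-6\right)^{2} + 10 \left(-6\right)\right) + 185} = \frac{1}{\left(25 + 36 - 60\right) + 185} = \frac{1}{1 + 185} = \frac{1}{186} \approx 0.0053763$)
$V{\left(D,H \right)} = \frac{1}{558} - \frac{H}{3}$ ($V{\left(D,H \right)} = - \frac{H - \frac{1}{186}}{3} = - \frac{- \frac{1}{186} + H}{3} = \frac{1}{558} - \frac{H}{3}$)
$V{\left(-158,\frac{1}{-57} \right)} - 31902 = \left(\frac{1}{558} - \frac{1}{3 \left(-57\right)}\right) - 31902 = \left(\frac{1}{558} - - \frac{1}{171}\right) - 31902 = \left(\frac{1}{558} + \frac{1}{171}\right) - 31902 = \frac{9}{1178} - 31902 = - \frac{37580547}{1178}$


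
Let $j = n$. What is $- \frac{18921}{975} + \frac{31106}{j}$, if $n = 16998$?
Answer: $- \frac{48548468}{2762175} \approx -17.576$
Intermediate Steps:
$j = 16998$
$- \frac{18921}{975} + \frac{31106}{j} = - \frac{18921}{975} + \frac{31106}{16998} = \left(-18921\right) \frac{1}{975} + 31106 \cdot \frac{1}{16998} = - \frac{6307}{325} + \frac{15553}{8499} = - \frac{48548468}{2762175}$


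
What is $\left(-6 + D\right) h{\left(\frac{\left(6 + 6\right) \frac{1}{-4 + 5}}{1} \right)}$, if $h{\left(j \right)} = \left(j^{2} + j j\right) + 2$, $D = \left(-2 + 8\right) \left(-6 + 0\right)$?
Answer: $-12180$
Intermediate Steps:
$D = -36$ ($D = 6 \left(-6\right) = -36$)
$h{\left(j \right)} = 2 + 2 j^{2}$ ($h{\left(j \right)} = \left(j^{2} + j^{2}\right) + 2 = 2 j^{2} + 2 = 2 + 2 j^{2}$)
$\left(-6 + D\right) h{\left(\frac{\left(6 + 6\right) \frac{1}{-4 + 5}}{1} \right)} = \left(-6 - 36\right) \left(2 + 2 \left(\frac{\left(6 + 6\right) \frac{1}{-4 + 5}}{1}\right)^{2}\right) = - 42 \left(2 + 2 \left(\frac{12}{1} \cdot 1\right)^{2}\right) = - 42 \left(2 + 2 \left(12 \cdot 1 \cdot 1\right)^{2}\right) = - 42 \left(2 + 2 \left(12 \cdot 1\right)^{2}\right) = - 42 \left(2 + 2 \cdot 12^{2}\right) = - 42 \left(2 + 2 \cdot 144\right) = - 42 \left(2 + 288\right) = \left(-42\right) 290 = -12180$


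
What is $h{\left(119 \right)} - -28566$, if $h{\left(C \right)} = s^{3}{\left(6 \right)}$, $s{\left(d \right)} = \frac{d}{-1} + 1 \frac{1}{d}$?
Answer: $\frac{6127381}{216} \approx 28368.0$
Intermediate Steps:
$s{\left(d \right)} = \frac{1}{d} - d$ ($s{\left(d \right)} = d \left(-1\right) + \frac{1}{d} = - d + \frac{1}{d} = \frac{1}{d} - d$)
$h{\left(C \right)} = - \frac{42875}{216}$ ($h{\left(C \right)} = \left(\frac{1}{6} - 6\right)^{3} = \left(- \frac{35}{6}\right)^{3} = - \frac{42875}{216}$)
$h{\left(119 \right)} - -28566 = - \frac{42875}{216} - -28566 = - \frac{42875}{216} + 28566 = \frac{6127381}{216}$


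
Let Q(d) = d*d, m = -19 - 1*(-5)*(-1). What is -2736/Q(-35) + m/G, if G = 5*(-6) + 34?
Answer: -10086/1225 ≈ -8.2335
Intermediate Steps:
m = -24 (m = -19 + 5*(-1) = -19 - 5 = -24)
Q(d) = d**2
G = 4 (G = -30 + 34 = 4)
-2736/Q(-35) + m/G = -2736/((-35)**2) - 24/4 = -2736/1225 - 24*1/4 = -2736*1/1225 - 6 = -2736/1225 - 6 = -10086/1225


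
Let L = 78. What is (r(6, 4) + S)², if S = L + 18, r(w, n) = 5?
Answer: 10201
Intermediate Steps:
S = 96 (S = 78 + 18 = 96)
(r(6, 4) + S)² = (5 + 96)² = 101² = 10201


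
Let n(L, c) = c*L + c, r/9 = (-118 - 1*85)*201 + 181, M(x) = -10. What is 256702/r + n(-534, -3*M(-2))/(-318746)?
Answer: -18994205918/29133225027 ≈ -0.65198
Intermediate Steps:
r = -365598 (r = 9*((-118 - 1*85)*201 + 181) = 9*((-118 - 85)*201 + 181) = 9*(-203*201 + 181) = 9*(-40803 + 181) = 9*(-40622) = -365598)
n(L, c) = c + L*c (n(L, c) = L*c + c = c + L*c)
256702/r + n(-534, -3*M(-2))/(-318746) = 256702/(-365598) + ((-3*(-10))*(1 - 534))/(-318746) = 256702*(-1/365598) + (30*(-533))*(-1/318746) = -128351/182799 - 15990*(-1/318746) = -128351/182799 + 7995/159373 = -18994205918/29133225027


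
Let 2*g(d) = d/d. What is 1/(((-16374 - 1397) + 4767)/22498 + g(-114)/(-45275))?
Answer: -1018596950/588767349 ≈ -1.7300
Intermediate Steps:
g(d) = 1/2 (g(d) = (d/d)/2 = (1/2)*1 = 1/2)
1/(((-16374 - 1397) + 4767)/22498 + g(-114)/(-45275)) = 1/(((-16374 - 1397) + 4767)/22498 + (1/2)/(-45275)) = 1/((-17771 + 4767)*(1/22498) + (1/2)*(-1/45275)) = 1/(-13004*1/22498 - 1/90550) = 1/(-6502/11249 - 1/90550) = 1/(-588767349/1018596950) = -1018596950/588767349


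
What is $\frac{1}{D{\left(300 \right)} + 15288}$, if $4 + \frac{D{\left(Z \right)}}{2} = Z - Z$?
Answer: $\frac{1}{15280} \approx 6.5445 \cdot 10^{-5}$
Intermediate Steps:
$D{\left(Z \right)} = -8$ ($D{\left(Z \right)} = -8 + 2 \left(Z - Z\right) = -8 + 2 \cdot 0 = -8 + 0 = -8$)
$\frac{1}{D{\left(300 \right)} + 15288} = \frac{1}{-8 + 15288} = \frac{1}{15280}$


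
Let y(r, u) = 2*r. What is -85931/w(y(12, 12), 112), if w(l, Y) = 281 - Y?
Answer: -85931/169 ≈ -508.47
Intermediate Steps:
-85931/w(y(12, 12), 112) = -85931/(281 - 1*112) = -85931/(281 - 112) = -85931/169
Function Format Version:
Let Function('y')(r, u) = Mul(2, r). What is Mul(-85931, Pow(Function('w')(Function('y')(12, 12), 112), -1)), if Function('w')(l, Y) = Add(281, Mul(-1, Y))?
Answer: Rational(-85931, 169) ≈ -508.47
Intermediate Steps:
Mul(-85931, Pow(Function('w')(Function('y')(12, 12), 112), -1)) = Mul(-85931, Pow(Add(281, Mul(-1, 112)), -1)) = Mul(-85931, Pow(Add(281, -112), -1)) = Mul(-85931, Pow(169, -1)) = Mul(-85931, Rational(1, 169)) = Rational(-85931, 169)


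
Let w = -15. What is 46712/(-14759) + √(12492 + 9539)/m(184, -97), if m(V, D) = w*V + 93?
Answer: -46712/14759 - √22031/2667 ≈ -3.2206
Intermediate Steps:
m(V, D) = 93 - 15*V (m(V, D) = -15*V + 93 = 93 - 15*V)
46712/(-14759) + √(12492 + 9539)/m(184, -97) = 46712/(-14759) + √(12492 + 9539)/(93 - 15*184) = 46712*(-1/14759) + √22031/(93 - 2760) = -46712/14759 + √22031/(-2667) = -46712/14759 + √22031*(-1/2667) = -46712/14759 - √22031/2667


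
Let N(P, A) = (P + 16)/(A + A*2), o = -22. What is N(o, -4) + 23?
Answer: 47/2 ≈ 23.500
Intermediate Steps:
N(P, A) = (16 + P)/(3*A) (N(P, A) = (16 + P)/(A + 2*A) = (16 + P)/((3*A)) = (16 + P)*(1/(3*A)) = (16 + P)/(3*A))
N(o, -4) + 23 = (⅓)*(16 - 22)/(-4) + 23 = (⅓)*(-¼)*(-6) + 23 = ½ + 23 = 47/2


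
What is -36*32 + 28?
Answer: -1124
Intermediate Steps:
-36*32 + 28 = -1152 + 28 = -1124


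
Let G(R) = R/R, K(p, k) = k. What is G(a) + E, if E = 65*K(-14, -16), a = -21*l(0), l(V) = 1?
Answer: -1039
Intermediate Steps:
a = -21 (a = -21*1 = -21)
G(R) = 1
E = -1040 (E = 65*(-16) = -1040)
G(a) + E = 1 - 1040 = -1039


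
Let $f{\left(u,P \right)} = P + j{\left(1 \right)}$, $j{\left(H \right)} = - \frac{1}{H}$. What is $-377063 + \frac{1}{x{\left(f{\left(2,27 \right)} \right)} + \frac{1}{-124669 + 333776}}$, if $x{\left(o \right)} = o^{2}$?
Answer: $- \frac{53300242780872}{141356333} \approx -3.7706 \cdot 10^{5}$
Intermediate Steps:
$f{\left(u,P \right)} = -1 + P$ ($f{\left(u,P \right)} = P - 1^{-1} = P - 1 = -1 + P$)
$-377063 + \frac{1}{x{\left(f{\left(2,27 \right)} \right)} + \frac{1}{-124669 + 333776}} = -377063 + \frac{1}{\left(-1 + 27\right)^{2} + \frac{1}{-124669 + 333776}} = -377063 + \frac{1}{26^{2} + \frac{1}{209107}} = -377063 + \frac{1}{676 + \frac{1}{209107}} = -377063 + \frac{1}{\frac{141356333}{209107}} = -377063 + \frac{209107}{141356333} = - \frac{53300242780872}{141356333}$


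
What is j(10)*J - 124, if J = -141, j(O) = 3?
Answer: -547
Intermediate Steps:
j(10)*J - 124 = 3*(-141) - 124 = -423 - 124 = -547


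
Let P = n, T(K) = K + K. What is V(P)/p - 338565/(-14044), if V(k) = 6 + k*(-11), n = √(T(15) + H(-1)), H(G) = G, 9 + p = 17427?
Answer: 982868239/40769732 - 11*√29/17418 ≈ 24.104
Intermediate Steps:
p = 17418 (p = -9 + 17427 = 17418)
T(K) = 2*K
n = √29 (n = √(2*15 - 1) = √(30 - 1) = √29 ≈ 5.3852)
P = √29 ≈ 5.3852
V(k) = 6 - 11*k
V(P)/p - 338565/(-14044) = (6 - 11*√29)/17418 - 338565/(-14044) = (6 - 11*√29)*(1/17418) - 338565*(-1/14044) = (1/2903 - 11*√29/17418) + 338565/14044 = 982868239/40769732 - 11*√29/17418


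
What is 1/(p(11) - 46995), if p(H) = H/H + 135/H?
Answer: -11/516799 ≈ -2.1285e-5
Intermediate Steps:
p(H) = 1 + 135/H
1/(p(11) - 46995) = 1/((135 + 11)/11 - 46995) = 1/((1/11)*146 - 46995) = 1/(146/11 - 46995) = 1/(-516799/11) = -11/516799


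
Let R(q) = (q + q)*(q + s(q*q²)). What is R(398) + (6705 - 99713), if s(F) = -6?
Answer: 219024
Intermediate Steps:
R(q) = 2*q*(-6 + q) (R(q) = (q + q)*(q - 6) = (2*q)*(-6 + q) = 2*q*(-6 + q))
R(398) + (6705 - 99713) = 2*398*(-6 + 398) + (6705 - 99713) = 2*398*392 - 93008 = 312032 - 93008 = 219024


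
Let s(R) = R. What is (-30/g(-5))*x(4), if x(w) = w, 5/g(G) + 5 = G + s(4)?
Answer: 144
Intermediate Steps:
g(G) = 5/(-1 + G) (g(G) = 5/(-5 + (G + 4)) = 5/(-5 + (4 + G)) = 5/(-1 + G))
(-30/g(-5))*x(4) = -30/(5/(-1 - 5))*4 = -30/(5/(-6))*4 = -30/(5*(-⅙))*4 = -30/(-⅚)*4 = -30*(-6/5)*4 = 36*4 = 144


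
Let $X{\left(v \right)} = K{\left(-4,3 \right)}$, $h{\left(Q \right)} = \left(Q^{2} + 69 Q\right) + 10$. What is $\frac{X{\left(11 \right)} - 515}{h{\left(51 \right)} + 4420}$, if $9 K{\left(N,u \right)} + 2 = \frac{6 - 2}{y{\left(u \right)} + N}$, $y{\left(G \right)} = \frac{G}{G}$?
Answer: $- \frac{2783}{56970} \approx -0.04885$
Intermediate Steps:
$h{\left(Q \right)} = 10 + Q^{2} + 69 Q$
$y{\left(G \right)} = 1$
$K{\left(N,u \right)} = - \frac{2}{9} + \frac{4}{9 \left(1 + N\right)}$ ($K{\left(N,u \right)} = - \frac{2}{9} + \frac{\left(6 - 2\right) \frac{1}{1 + N}}{9} = - \frac{2}{9} + \frac{4 \frac{1}{1 + N}}{9} = - \frac{2}{9} + \frac{4}{9 \left(1 + N\right)}$)
$X{\left(v \right)} = - \frac{10}{27}$ ($X{\left(v \right)} = \frac{2 \left(1 - -4\right)}{9 \left(1 - 4\right)} = \frac{2 \left(1 + 4\right)}{9 \left(-3\right)} = \frac{2}{9} \left(- \frac{1}{3}\right) 5 = - \frac{10}{27}$)
$\frac{X{\left(11 \right)} - 515}{h{\left(51 \right)} + 4420} = \frac{- \frac{10}{27} - 515}{\left(10 + 51^{2} + 69 \cdot 51\right) + 4420} = - \frac{13915}{27 \left(\left(10 + 2601 + 3519\right) + 4420\right)} = - \frac{13915}{27 \left(6130 + 4420\right)} = - \frac{13915}{27 \cdot 10550} = \left(- \frac{13915}{27}\right) \frac{1}{10550} = - \frac{2783}{56970}$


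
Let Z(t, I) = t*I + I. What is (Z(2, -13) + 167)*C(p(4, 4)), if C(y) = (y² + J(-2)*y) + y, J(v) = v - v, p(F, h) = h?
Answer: 2560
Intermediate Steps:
J(v) = 0
Z(t, I) = I + I*t (Z(t, I) = I*t + I = I + I*t)
C(y) = y + y² (C(y) = (y² + 0*y) + y = (y² + 0) + y = y² + y = y + y²)
(Z(2, -13) + 167)*C(p(4, 4)) = (-13*(1 + 2) + 167)*(4*(1 + 4)) = (-13*3 + 167)*(4*5) = (-39 + 167)*20 = 128*20 = 2560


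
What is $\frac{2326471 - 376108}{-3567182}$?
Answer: $- \frac{1950363}{3567182} \approx -0.54675$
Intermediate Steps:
$\frac{2326471 - 376108}{-3567182} = 1950363 \left(- \frac{1}{3567182}\right) = - \frac{1950363}{3567182}$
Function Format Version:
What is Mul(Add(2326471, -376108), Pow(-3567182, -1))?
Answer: Rational(-1950363, 3567182) ≈ -0.54675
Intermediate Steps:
Mul(Add(2326471, -376108), Pow(-3567182, -1)) = Mul(1950363, Rational(-1, 3567182)) = Rational(-1950363, 3567182)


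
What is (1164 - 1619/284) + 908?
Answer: 586829/284 ≈ 2066.3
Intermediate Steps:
(1164 - 1619/284) + 908 = 328957/284 + 908 = 586829/284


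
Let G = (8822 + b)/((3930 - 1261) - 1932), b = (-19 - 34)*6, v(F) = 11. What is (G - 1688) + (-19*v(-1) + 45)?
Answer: -1356420/737 ≈ -1840.5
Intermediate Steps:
b = -318 (b = -53*6 = -318)
G = 8504/737 (G = (8822 - 318)/((3930 - 1261) - 1932) = 8504/(2669 - 1932) = 8504/737 ≈ 11.539)
(G - 1688) + (-19*v(-1) + 45) = (8504/737 - 1688) + (-19*11 + 45) = -1235552/737 + (-209 + 45) = -1235552/737 - 164 = -1356420/737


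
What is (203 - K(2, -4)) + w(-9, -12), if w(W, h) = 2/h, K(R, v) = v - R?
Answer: 1253/6 ≈ 208.83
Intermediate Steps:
(203 - K(2, -4)) + w(-9, -12) = (203 - (-4 - 1*2)) + 2/(-12) = (203 - (-4 - 2)) + 2*(-1/12) = (203 - 1*(-6)) - 1/6 = (203 + 6) - 1/6 = 209 - 1/6 = 1253/6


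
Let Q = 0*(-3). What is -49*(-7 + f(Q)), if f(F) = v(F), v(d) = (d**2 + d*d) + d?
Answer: 343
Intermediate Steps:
Q = 0
v(d) = d + 2*d**2 (v(d) = (d**2 + d**2) + d = 2*d**2 + d = d + 2*d**2)
f(F) = F*(1 + 2*F)
-49*(-7 + f(Q)) = -49*(-7 + 0*(1 + 2*0)) = -49*(-7 + 0*(1 + 0)) = -49*(-7 + 0*1) = -49*(-7 + 0) = -49*(-7) = 343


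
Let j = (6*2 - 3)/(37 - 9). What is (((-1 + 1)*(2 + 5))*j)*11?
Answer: 0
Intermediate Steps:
j = 9/28 (j = (12 - 3)/28 = 9*(1/28) = 9/28 ≈ 0.32143)
(((-1 + 1)*(2 + 5))*j)*11 = (((-1 + 1)*(2 + 5))*(9/28))*11 = ((0*7)*(9/28))*11 = (0*(9/28))*11 = 0*11 = 0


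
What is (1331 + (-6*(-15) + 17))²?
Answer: 2067844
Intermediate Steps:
(1331 + (-6*(-15) + 17))² = (1331 + (90 + 17))² = (1331 + 107)² = 1438² = 2067844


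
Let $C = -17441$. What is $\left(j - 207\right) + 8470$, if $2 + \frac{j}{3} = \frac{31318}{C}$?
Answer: $\frac{143916383}{17441} \approx 8251.6$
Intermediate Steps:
$j = - \frac{198600}{17441}$ ($j = -6 + 3 \frac{31318}{-17441} = -6 + 3 \cdot 31318 \left(- \frac{1}{17441}\right) = -6 + 3 \left(- \frac{31318}{17441}\right) = -6 - \frac{93954}{17441} = - \frac{198600}{17441} \approx -11.387$)
$\left(j - 207\right) + 8470 = \left(- \frac{198600}{17441} - 207\right) + 8470 = - \frac{3808887}{17441} + 8470 = \frac{143916383}{17441}$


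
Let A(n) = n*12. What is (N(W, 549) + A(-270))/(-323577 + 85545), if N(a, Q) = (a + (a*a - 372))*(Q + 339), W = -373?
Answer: -568897/1102 ≈ -516.24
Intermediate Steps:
N(a, Q) = (339 + Q)*(-372 + a + a**2) (N(a, Q) = (a + (a**2 - 372))*(339 + Q) = (a + (-372 + a**2))*(339 + Q) = (-372 + a + a**2)*(339 + Q) = (339 + Q)*(-372 + a + a**2))
A(n) = 12*n
(N(W, 549) + A(-270))/(-323577 + 85545) = ((-126108 - 372*549 + 339*(-373) + 339*(-373)**2 + 549*(-373) + 549*(-373)**2) + 12*(-270))/(-323577 + 85545) = ((-126108 - 204228 - 126447 + 339*139129 - 204777 + 549*139129) - 3240)/(-238032) = ((-126108 - 204228 - 126447 + 47164731 - 204777 + 76381821) - 3240)*(-1/238032) = (122884992 - 3240)*(-1/238032) = 122881752*(-1/238032) = -568897/1102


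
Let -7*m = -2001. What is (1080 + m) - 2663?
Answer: -9080/7 ≈ -1297.1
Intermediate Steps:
m = 2001/7 (m = -⅐*(-2001) = 2001/7 ≈ 285.86)
(1080 + m) - 2663 = (1080 + 2001/7) - 2663 = 9561/7 - 2663 = -9080/7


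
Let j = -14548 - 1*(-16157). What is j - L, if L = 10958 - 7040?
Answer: -2309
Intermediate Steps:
j = 1609 (j = -14548 + 16157 = 1609)
L = 3918
j - L = 1609 - 1*3918 = 1609 - 3918 = -2309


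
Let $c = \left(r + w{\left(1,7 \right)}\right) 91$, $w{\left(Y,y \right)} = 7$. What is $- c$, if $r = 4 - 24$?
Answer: $1183$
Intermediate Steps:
$r = -20$ ($r = 4 - 24 = -20$)
$c = -1183$ ($c = \left(-20 + 7\right) 91 = \left(-13\right) 91 = -1183$)
$- c = \left(-1\right) \left(-1183\right) = 1183$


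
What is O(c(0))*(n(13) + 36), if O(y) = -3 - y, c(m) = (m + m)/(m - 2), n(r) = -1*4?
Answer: -96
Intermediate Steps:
n(r) = -4
c(m) = 2*m/(-2 + m) (c(m) = (2*m)/(-2 + m) = 2*m/(-2 + m))
O(c(0))*(n(13) + 36) = (-3 - 2*0/(-2 + 0))*(-4 + 36) = (-3 - 2*0/(-2))*32 = (-3 - 2*0*(-1)/2)*32 = (-3 - 1*0)*32 = (-3 + 0)*32 = -3*32 = -96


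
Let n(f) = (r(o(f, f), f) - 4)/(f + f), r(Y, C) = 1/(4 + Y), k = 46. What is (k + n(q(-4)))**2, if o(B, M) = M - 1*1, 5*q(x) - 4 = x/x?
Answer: 124609/64 ≈ 1947.0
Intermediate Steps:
q(x) = 1 (q(x) = 4/5 + (x/x)/5 = 4/5 + (1/5)*1 = 4/5 + 1/5 = 1)
o(B, M) = -1 + M (o(B, M) = M - 1 = -1 + M)
n(f) = (-4 + 1/(3 + f))/(2*f) (n(f) = (1/(4 + (-1 + f)) - 4)/(f + f) = (1/(3 + f) - 4)/((2*f)) = (-4 + 1/(3 + f))*(1/(2*f)) = (-4 + 1/(3 + f))/(2*f))
(k + n(q(-4)))**2 = (46 + (1/2)*(-11 - 4*1)/(1*(3 + 1)))**2 = (46 + (1/2)*1*(-11 - 4)/4)**2 = (46 + (1/2)*1*(1/4)*(-15))**2 = (46 - 15/8)**2 = (353/8)**2 = 124609/64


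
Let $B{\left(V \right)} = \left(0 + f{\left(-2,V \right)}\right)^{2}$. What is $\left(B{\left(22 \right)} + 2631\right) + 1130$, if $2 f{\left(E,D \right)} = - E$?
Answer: $3762$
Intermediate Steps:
$f{\left(E,D \right)} = - \frac{E}{2}$ ($f{\left(E,D \right)} = \frac{\left(-1\right) E}{2} = - \frac{E}{2}$)
$B{\left(V \right)} = 1$ ($B{\left(V \right)} = \left(0 - -1\right)^{2} = \left(0 + 1\right)^{2} = 1^{2} = 1$)
$\left(B{\left(22 \right)} + 2631\right) + 1130 = \left(1 + 2631\right) + 1130 = 2632 + 1130 = 3762$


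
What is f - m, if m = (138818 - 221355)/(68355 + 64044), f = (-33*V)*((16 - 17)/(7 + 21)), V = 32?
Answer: 35531095/926793 ≈ 38.338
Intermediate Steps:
f = 264/7 (f = (-33*32)*((16 - 17)/(7 + 21)) = -(-1056)/28 = -1056*(-1/28) = 264/7 ≈ 37.714)
m = -82537/132399 ≈ -0.62340
f - m = 264/7 - 1*(-82537/132399) = 264/7 + 82537/132399 = 35531095/926793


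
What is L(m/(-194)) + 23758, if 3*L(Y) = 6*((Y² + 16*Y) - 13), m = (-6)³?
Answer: 223652948/9409 ≈ 23770.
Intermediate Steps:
m = -216
L(Y) = -26 + 2*Y² + 32*Y (L(Y) = (6*((Y² + 16*Y) - 13))/3 = (6*(-13 + Y² + 16*Y))/3 = (-78 + 6*Y² + 96*Y)/3 = -26 + 2*Y² + 32*Y)
L(m/(-194)) + 23758 = (-26 + 2*(-216/(-194))² + 32*(-216/(-194))) + 23758 = (-26 + 2*(-216*(-1/194))² + 32*(-216*(-1/194))) + 23758 = (-26 + 2*(108/97)² + 32*(108/97)) + 23758 = (-26 + 2*(11664/9409) + 3456/97) + 23758 = (-26 + 23328/9409 + 3456/97) + 23758 = 113926/9409 + 23758 = 223652948/9409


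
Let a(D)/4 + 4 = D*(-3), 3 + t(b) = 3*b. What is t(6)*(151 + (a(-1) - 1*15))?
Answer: 1980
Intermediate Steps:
t(b) = -3 + 3*b
a(D) = -16 - 12*D (a(D) = -16 + 4*(D*(-3)) = -16 + 4*(-3*D) = -16 - 12*D)
t(6)*(151 + (a(-1) - 1*15)) = (-3 + 3*6)*(151 + ((-16 - 12*(-1)) - 1*15)) = (-3 + 18)*(151 + ((-16 + 12) - 15)) = 15*(151 + (-4 - 15)) = 15*(151 - 19) = 15*132 = 1980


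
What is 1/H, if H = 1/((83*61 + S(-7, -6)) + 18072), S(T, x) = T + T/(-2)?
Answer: 46263/2 ≈ 23132.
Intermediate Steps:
S(T, x) = T/2 (S(T, x) = T + T*(-½) = T - T/2 = T/2)
H = 2/46263 (H = 1/((83*61 + (½)*(-7)) + 18072) = 1/((5063 - 7/2) + 18072) = 1/(10119/2 + 18072) = 1/(46263/2) = 2/46263 ≈ 4.3231e-5)
1/H = 1/(2/46263) = 46263/2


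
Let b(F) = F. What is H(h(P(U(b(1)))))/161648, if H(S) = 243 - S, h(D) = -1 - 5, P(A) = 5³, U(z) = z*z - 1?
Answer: 249/161648 ≈ 0.0015404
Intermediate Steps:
U(z) = -1 + z² (U(z) = z² - 1 = -1 + z²)
P(A) = 125
h(D) = -6
H(h(P(U(b(1)))))/161648 = (243 - 1*(-6))/161648 = (243 + 6)*(1/161648) = 249*(1/161648) = 249/161648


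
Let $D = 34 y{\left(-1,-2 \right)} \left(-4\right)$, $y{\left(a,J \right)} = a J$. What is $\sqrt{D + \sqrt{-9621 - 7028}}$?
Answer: $\sqrt{-272 + i \sqrt{16649}} \approx 3.8114 + 16.927 i$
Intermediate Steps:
$y{\left(a,J \right)} = J a$
$D = -272$ ($D = 34 \left(\left(-2\right) \left(-1\right)\right) \left(-4\right) = 34 \cdot 2 \left(-4\right) = 68 \left(-4\right) = -272$)
$\sqrt{D + \sqrt{-9621 - 7028}} = \sqrt{-272 + \sqrt{-9621 - 7028}} = \sqrt{-272 + \sqrt{-16649}} = \sqrt{-272 + i \sqrt{16649}}$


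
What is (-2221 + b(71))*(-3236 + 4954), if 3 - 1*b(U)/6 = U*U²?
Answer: -3693131342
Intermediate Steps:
b(U) = 18 - 6*U³ (b(U) = 18 - 6*U*U² = 18 - 6*U³)
(-2221 + b(71))*(-3236 + 4954) = (-2221 + (18 - 6*71³))*(-3236 + 4954) = (-2221 + (18 - 6*357911))*1718 = (-2221 + (18 - 2147466))*1718 = (-2221 - 2147448)*1718 = -2149669*1718 = -3693131342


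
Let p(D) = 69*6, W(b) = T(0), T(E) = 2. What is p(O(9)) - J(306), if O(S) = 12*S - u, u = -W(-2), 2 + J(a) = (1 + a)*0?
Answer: 416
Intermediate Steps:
W(b) = 2
J(a) = -2 (J(a) = -2 + (1 + a)*0 = -2 + 0 = -2)
u = -2 (u = -1*2 = -2)
O(S) = 2 + 12*S (O(S) = 12*S - 1*(-2) = 12*S + 2 = 2 + 12*S)
p(D) = 414
p(O(9)) - J(306) = 414 - 1*(-2) = 414 + 2 = 416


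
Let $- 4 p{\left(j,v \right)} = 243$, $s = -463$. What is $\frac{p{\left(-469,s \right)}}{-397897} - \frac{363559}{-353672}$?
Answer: $\frac{144680520997}{140725027784} \approx 1.0281$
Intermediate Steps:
$p{\left(j,v \right)} = - \frac{243}{4}$ ($p{\left(j,v \right)} = \left(- \frac{1}{4}\right) 243 = - \frac{243}{4}$)
$\frac{p{\left(-469,s \right)}}{-397897} - \frac{363559}{-353672} = - \frac{243}{4 \left(-397897\right)} - \frac{363559}{-353672} = \left(- \frac{243}{4}\right) \left(- \frac{1}{397897}\right) - - \frac{363559}{353672} = \frac{243}{1591588} + \frac{363559}{353672} = \frac{144680520997}{140725027784}$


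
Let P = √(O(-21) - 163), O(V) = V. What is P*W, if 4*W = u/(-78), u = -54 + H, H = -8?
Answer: 31*I*√46/78 ≈ 2.6955*I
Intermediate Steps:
u = -62 (u = -54 - 8 = -62)
W = 31/156 (W = (-62/(-78))/4 = (-62*(-1/78))/4 = (¼)*(31/39) = 31/156 ≈ 0.19872)
P = 2*I*√46 (P = √(-21 - 163) = √(-184) = 2*I*√46 ≈ 13.565*I)
P*W = (2*I*√46)*(31/156) = 31*I*√46/78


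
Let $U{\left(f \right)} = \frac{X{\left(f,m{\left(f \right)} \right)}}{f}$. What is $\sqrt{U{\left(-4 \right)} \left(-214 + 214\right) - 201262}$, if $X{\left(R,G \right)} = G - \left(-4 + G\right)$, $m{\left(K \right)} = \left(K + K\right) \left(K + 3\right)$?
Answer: $i \sqrt{201262} \approx 448.62 i$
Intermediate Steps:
$m{\left(K \right)} = 2 K \left(3 + K\right)$
$X{\left(R,G \right)} = 4$
$U{\left(f \right)} = \frac{4}{f}$
$\sqrt{U{\left(-4 \right)} \left(-214 + 214\right) - 201262} = \sqrt{\frac{4}{-4} \left(-214 + 214\right) - 201262} = \sqrt{4 \left(- \frac{1}{4}\right) 0 - 201262} = \sqrt{\left(-1\right) 0 - 201262} = \sqrt{0 - 201262} = \sqrt{-201262} = i \sqrt{201262}$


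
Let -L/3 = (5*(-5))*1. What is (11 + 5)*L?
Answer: 1200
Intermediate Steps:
L = 75 (L = -3*5*(-5) = -(-75) = -3*(-25) = 75)
(11 + 5)*L = (11 + 5)*75 = 16*75 = 1200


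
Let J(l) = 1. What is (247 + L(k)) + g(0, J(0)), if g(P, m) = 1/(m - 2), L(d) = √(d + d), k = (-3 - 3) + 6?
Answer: 246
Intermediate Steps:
k = 0 (k = -6 + 6 = 0)
L(d) = √2*√d (L(d) = √(2*d) = √2*√d)
g(P, m) = 1/(-2 + m)
(247 + L(k)) + g(0, J(0)) = (247 + √2*√0) + 1/(-2 + 1) = (247 + √2*0) + 1/(-1) = (247 + 0) - 1 = 247 - 1 = 246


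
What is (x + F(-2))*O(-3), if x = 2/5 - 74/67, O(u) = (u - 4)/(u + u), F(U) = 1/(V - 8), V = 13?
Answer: -1183/2010 ≈ -0.58856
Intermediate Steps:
F(U) = 1/5 (F(U) = 1/(13 - 8) = 1/5)
O(u) = (-4 + u)/(2*u) (O(u) = (-4 + u)/((2*u)) = (-4 + u)*(1/(2*u)) = (-4 + u)/(2*u))
x = -236/335 (x = 2*(1/5) - 74*1/67 = 2/5 - 74/67 = -236/335 ≈ -0.70448)
(x + F(-2))*O(-3) = (-236/335 + 1/5)*((1/2)*(-4 - 3)/(-3)) = -169*(-1)*(-7)/(670*3) = -169/335*7/6 = -1183/2010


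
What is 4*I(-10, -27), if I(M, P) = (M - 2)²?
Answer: 576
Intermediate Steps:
I(M, P) = (-2 + M)²
4*I(-10, -27) = 4*(-2 - 10)² = 4*(-12)² = 4*144 = 576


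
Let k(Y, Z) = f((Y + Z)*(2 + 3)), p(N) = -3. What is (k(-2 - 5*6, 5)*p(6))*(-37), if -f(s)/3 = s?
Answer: 44955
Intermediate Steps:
f(s) = -3*s
k(Y, Z) = -15*Y - 15*Z (k(Y, Z) = -3*(Y + Z)*(2 + 3) = -3*(Y + Z)*5 = -3*(5*Y + 5*Z) = -15*Y - 15*Z)
(k(-2 - 5*6, 5)*p(6))*(-37) = ((-15*(-2 - 5*6) - 15*5)*(-3))*(-37) = ((-15*(-2 - 30) - 75)*(-3))*(-37) = ((-15*(-32) - 75)*(-3))*(-37) = ((480 - 75)*(-3))*(-37) = (405*(-3))*(-37) = -1215*(-37) = 44955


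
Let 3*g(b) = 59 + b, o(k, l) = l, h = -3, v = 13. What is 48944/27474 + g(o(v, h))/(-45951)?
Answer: 59171392/33222573 ≈ 1.7811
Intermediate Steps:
g(b) = 59/3 + b/3 (g(b) = (59 + b)/3 = 59/3 + b/3)
48944/27474 + g(o(v, h))/(-45951) = 48944/27474 + (59/3 + (1/3)*(-3))/(-45951) = 48944*(1/27474) + (59/3 - 1)*(-1/45951) = 1288/723 + (56/3)*(-1/45951) = 1288/723 - 56/137853 = 59171392/33222573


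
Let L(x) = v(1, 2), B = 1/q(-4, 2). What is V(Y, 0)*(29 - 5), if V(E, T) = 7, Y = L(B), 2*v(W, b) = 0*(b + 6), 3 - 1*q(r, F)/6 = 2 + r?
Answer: 168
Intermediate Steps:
q(r, F) = 6 - 6*r (q(r, F) = 18 - 6*(2 + r) = 18 + (-12 - 6*r) = 6 - 6*r)
B = 1/30 (B = 1/(6 - 6*(-4)) = 1/(6 + 24) = 1/30 ≈ 0.033333)
v(W, b) = 0 (v(W, b) = (0*(b + 6))/2 = (0*(6 + b))/2 = (½)*0 = 0)
L(x) = 0
Y = 0
V(Y, 0)*(29 - 5) = 7*(29 - 5) = 7*24 = 168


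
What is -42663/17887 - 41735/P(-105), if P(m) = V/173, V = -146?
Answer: 129140683687/2611502 ≈ 49451.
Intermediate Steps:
P(m) = -146/173
-42663/17887 - 41735/P(-105) = -42663/17887 - 41735/(-146/173) = -42663*1/17887 - 41735*(-173/146) = -42663/17887 + 7220155/146 = 129140683687/2611502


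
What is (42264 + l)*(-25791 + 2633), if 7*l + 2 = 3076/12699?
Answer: -87003481215940/88893 ≈ -9.7874e+8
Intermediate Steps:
l = -22322/88893 (l = -2/7 + (3076/12699)/7 = -2/7 + (3076*(1/12699))/7 = -2/7 + (⅐)*(3076/12699) = -2/7 + 3076/88893 = -22322/88893 ≈ -0.25111)
(42264 + l)*(-25791 + 2633) = (42264 - 22322/88893)*(-25791 + 2633) = (3756951430/88893)*(-23158) = -87003481215940/88893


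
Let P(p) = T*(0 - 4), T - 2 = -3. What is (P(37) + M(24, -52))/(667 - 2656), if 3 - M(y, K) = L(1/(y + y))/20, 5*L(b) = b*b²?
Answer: -77414399/21996748800 ≈ -0.0035194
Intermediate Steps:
T = -1 (T = 2 - 3 = -1)
P(p) = 4 (P(p) = -(0 - 4) = -1*(-4) = 4)
L(b) = b³/5 (L(b) = (b*b²)/5 = b³/5)
M(y, K) = 3 - 1/(800*y³) (M(y, K) = 3 - (1/(y + y))³/5/20 = 3 - (1/(2*y))³/5/20 = 3 - (1/(8*y³))/5/20 = 3 - 1/(40*y³)/20 = 3 - 1/(800*y³))
(P(37) + M(24, -52))/(667 - 2656) = (4 + (3 - 1/800/24³))/(667 - 2656) = (4 + (3 - 1/800*1/13824))/(-1989) = (4 + (3 - 1/11059200))*(-1/1989) = (4 + 33177599/11059200)*(-1/1989) = (77414399/11059200)*(-1/1989) = -77414399/21996748800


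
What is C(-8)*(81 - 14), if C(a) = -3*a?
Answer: 1608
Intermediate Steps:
C(-8)*(81 - 14) = (-3*(-8))*(81 - 14) = 24*67 = 1608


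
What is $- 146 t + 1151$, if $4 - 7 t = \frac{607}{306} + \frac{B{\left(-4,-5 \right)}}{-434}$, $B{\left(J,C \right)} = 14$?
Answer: $\frac{36795742}{33201} \approx 1108.3$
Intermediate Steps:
$t = \frac{19433}{66402}$ ($t = \frac{4}{7} - \frac{\frac{607}{306} + \frac{14}{-434}}{7} = \frac{4}{7} - \frac{607 \cdot \frac{1}{306} + 14 \left(- \frac{1}{434}\right)}{7} = \frac{4}{7} - \frac{\frac{607}{306} - \frac{1}{31}}{7} = \frac{4}{7} - \frac{18511}{66402} = \frac{19433}{66402} \approx 0.29266$)
$- 146 t + 1151 = \left(-146\right) \frac{19433}{66402} + 1151 = - \frac{1418609}{33201} + 1151 = \frac{36795742}{33201}$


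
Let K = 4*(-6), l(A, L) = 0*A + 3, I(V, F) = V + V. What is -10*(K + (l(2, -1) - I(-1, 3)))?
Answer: 190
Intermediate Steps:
I(V, F) = 2*V
l(A, L) = 3 (l(A, L) = 0 + 3 = 3)
K = -24
-10*(K + (l(2, -1) - I(-1, 3))) = -10*(-24 + (3 - 2*(-1))) = -10*(-24 + (3 - 1*(-2))) = -10*(-24 + (3 + 2)) = -10*(-24 + 5) = -10*(-19) = 190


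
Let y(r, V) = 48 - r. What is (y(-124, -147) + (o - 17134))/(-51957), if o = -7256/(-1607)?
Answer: 27250678/83494899 ≈ 0.32638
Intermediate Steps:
o = 7256/1607 (o = -7256*(-1/1607) = 7256/1607 ≈ 4.5152)
(y(-124, -147) + (o - 17134))/(-51957) = ((48 - 1*(-124)) + (7256/1607 - 17134))/(-51957) = ((48 + 124) - 27527082/1607)*(-1/51957) = (172 - 27527082/1607)*(-1/51957) = -27250678/1607*(-1/51957) = 27250678/83494899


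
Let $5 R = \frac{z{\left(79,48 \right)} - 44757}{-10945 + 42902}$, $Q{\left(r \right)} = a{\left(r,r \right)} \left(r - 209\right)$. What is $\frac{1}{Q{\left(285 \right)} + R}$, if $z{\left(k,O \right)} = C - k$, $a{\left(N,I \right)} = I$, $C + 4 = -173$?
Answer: $\frac{159785}{3460898087} \approx 4.6169 \cdot 10^{-5}$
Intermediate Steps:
$C = -177$ ($C = -4 - 173 = -177$)
$z{\left(k,O \right)} = -177 - k$
$Q{\left(r \right)} = r \left(-209 + r\right)$ ($Q{\left(r \right)} = r \left(r - 209\right) = r \left(-209 + r\right)$)
$R = - \frac{45013}{159785}$ ($R = \frac{\left(\left(-177 - 79\right) - 44757\right) \frac{1}{-10945 + 42902}}{5} = \frac{\left(\left(-177 - 79\right) - 44757\right) \frac{1}{31957}}{5} = \frac{\left(-256 - 44757\right) \frac{1}{31957}}{5} = \frac{\left(-45013\right) \frac{1}{31957}}{5} = \frac{1}{5} \left(- \frac{45013}{31957}\right) = - \frac{45013}{159785} \approx -0.28171$)
$\frac{1}{Q{\left(285 \right)} + R} = \frac{1}{285 \left(-209 + 285\right) - \frac{45013}{159785}} = \frac{1}{285 \cdot 76 - \frac{45013}{159785}} = \frac{1}{21660 - \frac{45013}{159785}} = \frac{1}{\frac{3460898087}{159785}} = \frac{159785}{3460898087}$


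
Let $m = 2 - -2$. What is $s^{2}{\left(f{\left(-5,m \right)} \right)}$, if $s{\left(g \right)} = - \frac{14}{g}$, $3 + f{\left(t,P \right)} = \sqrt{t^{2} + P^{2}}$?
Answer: $\frac{196}{\left(3 - \sqrt{41}\right)^{2}} \approx 16.924$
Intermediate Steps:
$m = 4$ ($m = 2 + 2 = 4$)
$f{\left(t,P \right)} = -3 + \sqrt{P^{2} + t^{2}}$ ($f{\left(t,P \right)} = -3 + \sqrt{t^{2} + P^{2}} = -3 + \sqrt{P^{2} + t^{2}}$)
$s^{2}{\left(f{\left(-5,m \right)} \right)} = \left(- \frac{14}{-3 + \sqrt{4^{2} + \left(-5\right)^{2}}}\right)^{2} = \left(- \frac{14}{-3 + \sqrt{16 + 25}}\right)^{2} = \left(- \frac{14}{-3 + \sqrt{41}}\right)^{2} = \frac{196}{\left(-3 + \sqrt{41}\right)^{2}}$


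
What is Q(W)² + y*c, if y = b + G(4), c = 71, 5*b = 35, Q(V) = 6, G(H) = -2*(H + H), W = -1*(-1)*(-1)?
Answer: -603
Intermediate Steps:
W = -1 (W = 1*(-1) = -1)
G(H) = -4*H
b = 7 (b = (⅕)*35 = 7)
y = -9 (y = 7 - 4*4 = 7 - 16 = -9)
Q(W)² + y*c = 6² - 9*71 = 36 - 639 = -603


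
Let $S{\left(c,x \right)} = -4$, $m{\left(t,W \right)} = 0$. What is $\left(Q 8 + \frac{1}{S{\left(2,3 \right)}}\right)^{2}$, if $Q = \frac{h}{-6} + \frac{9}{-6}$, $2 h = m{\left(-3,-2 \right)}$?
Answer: $\frac{2401}{16} \approx 150.06$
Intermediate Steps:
$h = 0$ ($h = \frac{1}{2} \cdot 0 = 0$)
$Q = - \frac{3}{2}$ ($Q = \frac{0}{-6} + \frac{9}{-6} = 0 \left(- \frac{1}{6}\right) + 9 \left(- \frac{1}{6}\right) = 0 - \frac{3}{2} = - \frac{3}{2} \approx -1.5$)
$\left(Q 8 + \frac{1}{S{\left(2,3 \right)}}\right)^{2} = \left(\left(- \frac{3}{2}\right) 8 + \frac{1}{-4}\right)^{2} = \left(-12 - \frac{1}{4}\right)^{2} = \left(- \frac{49}{4}\right)^{2} = \frac{2401}{16}$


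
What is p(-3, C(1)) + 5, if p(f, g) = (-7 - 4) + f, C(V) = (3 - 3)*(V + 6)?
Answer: -9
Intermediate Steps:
C(V) = 0 (C(V) = 0*(6 + V) = 0)
p(f, g) = -11 + f
p(-3, C(1)) + 5 = (-11 - 3) + 5 = -14 + 5 = -9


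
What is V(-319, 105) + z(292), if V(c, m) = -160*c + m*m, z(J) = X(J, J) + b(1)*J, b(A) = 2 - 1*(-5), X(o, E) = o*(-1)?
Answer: 63817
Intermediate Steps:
X(o, E) = -o
b(A) = 7 (b(A) = 2 + 5 = 7)
z(J) = 6*J (z(J) = -J + 7*J = 6*J)
V(c, m) = m² - 160*c (V(c, m) = -160*c + m² = m² - 160*c)
V(-319, 105) + z(292) = (105² - 160*(-319)) + 6*292 = (11025 + 51040) + 1752 = 62065 + 1752 = 63817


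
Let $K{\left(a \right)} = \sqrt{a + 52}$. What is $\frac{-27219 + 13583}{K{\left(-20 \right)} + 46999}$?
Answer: $- \frac{640878364}{2208905969} + \frac{54544 \sqrt{2}}{2208905969} \approx -0.2901$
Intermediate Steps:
$K{\left(a \right)} = \sqrt{52 + a}$
$\frac{-27219 + 13583}{K{\left(-20 \right)} + 46999} = \frac{-27219 + 13583}{\sqrt{52 - 20} + 46999} = - \frac{13636}{\sqrt{32} + 46999} = - \frac{13636}{4 \sqrt{2} + 46999} = - \frac{13636}{46999 + 4 \sqrt{2}}$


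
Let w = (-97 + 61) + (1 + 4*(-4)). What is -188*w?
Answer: 9588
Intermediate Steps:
w = -51 (w = -36 + (1 - 16) = -36 - 15 = -51)
-188*w = -188*(-51) = 9588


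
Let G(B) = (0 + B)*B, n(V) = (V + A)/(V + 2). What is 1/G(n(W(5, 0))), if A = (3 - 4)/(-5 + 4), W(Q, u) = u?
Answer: 4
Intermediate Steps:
A = 1 (A = -1/(-1) = -1*(-1) = 1)
n(V) = (1 + V)/(2 + V) (n(V) = (V + 1)/(V + 2) = (1 + V)/(2 + V))
G(B) = B**2 (G(B) = B*B = B**2)
1/G(n(W(5, 0))) = 1/(((1 + 0)/(2 + 0))**2) = 1/((1/2)**2) = 1/(1/4) = 4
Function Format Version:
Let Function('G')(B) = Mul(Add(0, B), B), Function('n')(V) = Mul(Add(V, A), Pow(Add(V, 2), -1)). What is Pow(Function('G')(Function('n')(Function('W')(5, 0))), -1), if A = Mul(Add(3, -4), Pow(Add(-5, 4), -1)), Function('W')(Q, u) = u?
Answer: 4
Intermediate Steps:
A = 1 (A = Mul(-1, Pow(-1, -1)) = Mul(-1, -1) = 1)
Function('n')(V) = Mul(Pow(Add(2, V), -1), Add(1, V)) (Function('n')(V) = Mul(Add(V, 1), Pow(Add(V, 2), -1)) = Mul(Add(1, V), Pow(Add(2, V), -1)) = Mul(Pow(Add(2, V), -1), Add(1, V)))
Function('G')(B) = Pow(B, 2) (Function('G')(B) = Mul(B, B) = Pow(B, 2))
Pow(Function('G')(Function('n')(Function('W')(5, 0))), -1) = Pow(Pow(Mul(Pow(Add(2, 0), -1), Add(1, 0)), 2), -1) = Pow(Pow(Mul(Pow(2, -1), 1), 2), -1) = Pow(Pow(Mul(Rational(1, 2), 1), 2), -1) = Pow(Pow(Rational(1, 2), 2), -1) = Pow(Rational(1, 4), -1) = 4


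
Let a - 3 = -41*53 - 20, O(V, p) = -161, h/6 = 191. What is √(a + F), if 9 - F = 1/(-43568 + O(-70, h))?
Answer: 2*I*√1042640910773/43729 ≈ 46.701*I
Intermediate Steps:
h = 1146 (h = 6*191 = 1146)
a = -2190 (a = 3 + (-41*53 - 20) = 3 + (-2173 - 20) = 3 - 2193 = -2190)
F = 393562/43729 (F = 9 - 1/(-43568 - 161) = 9 - 1/(-43729) = 9 - 1*(-1/43729) = 9 + 1/43729 = 393562/43729 ≈ 9.0000)
√(a + F) = √(-2190 + 393562/43729) = √(-95372948/43729) = 2*I*√1042640910773/43729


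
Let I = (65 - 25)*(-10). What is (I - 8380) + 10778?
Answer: 1998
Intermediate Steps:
I = -400 (I = 40*(-10) = -400)
(I - 8380) + 10778 = (-400 - 8380) + 10778 = -8780 + 10778 = 1998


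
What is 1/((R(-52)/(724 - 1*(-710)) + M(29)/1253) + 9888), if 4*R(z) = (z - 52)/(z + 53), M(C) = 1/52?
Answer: 46716852/461935386265 ≈ 0.00010113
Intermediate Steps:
M(C) = 1/52
R(z) = (-52 + z)/(4*(53 + z)) (R(z) = ((z - 52)/(z + 53))/4 = ((-52 + z)/(53 + z))/4 = (-52 + z)/(4*(53 + z)))
1/((R(-52)/(724 - 1*(-710)) + M(29)/1253) + 9888) = 1/((((-52 - 52)/(4*(53 - 52)))/(724 - 1*(-710)) + (1/52)/1253) + 9888) = 1/((((¼)*(-104)/1)/(724 + 710) + (1/52)*(1/1253)) + 9888) = 1/((((¼)*1*(-104))/1434 + 1/65156) + 9888) = 1/((-26*1/1434 + 1/65156) + 9888) = 1/((-13/717 + 1/65156) + 9888) = 1/(-846311/46716852 + 9888) = 1/(461935386265/46716852) = 46716852/461935386265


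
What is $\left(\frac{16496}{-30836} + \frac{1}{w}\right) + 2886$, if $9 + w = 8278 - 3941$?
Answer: $\frac{96272256109}{33364552} \approx 2885.5$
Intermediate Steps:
$w = 4328$ ($w = -9 + \left(8278 - 3941\right) = -9 + 4337 = 4328$)
$\left(\frac{16496}{-30836} + \frac{1}{w}\right) + 2886 = \left(\frac{16496}{-30836} + \frac{1}{4328}\right) + 2886 = \left(16496 \left(- \frac{1}{30836}\right) + \frac{1}{4328}\right) + 2886 = \left(- \frac{4124}{7709} + \frac{1}{4328}\right) + 2886 = - \frac{17840963}{33364552} + 2886 = \frac{96272256109}{33364552}$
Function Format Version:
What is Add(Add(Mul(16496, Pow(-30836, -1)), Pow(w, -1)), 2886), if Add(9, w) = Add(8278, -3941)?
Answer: Rational(96272256109, 33364552) ≈ 2885.5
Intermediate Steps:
w = 4328 (w = Add(-9, Add(8278, -3941)) = Add(-9, 4337) = 4328)
Add(Add(Mul(16496, Pow(-30836, -1)), Pow(w, -1)), 2886) = Add(Add(Mul(16496, Pow(-30836, -1)), Pow(4328, -1)), 2886) = Add(Add(Mul(16496, Rational(-1, 30836)), Rational(1, 4328)), 2886) = Add(Add(Rational(-4124, 7709), Rational(1, 4328)), 2886) = Add(Rational(-17840963, 33364552), 2886) = Rational(96272256109, 33364552)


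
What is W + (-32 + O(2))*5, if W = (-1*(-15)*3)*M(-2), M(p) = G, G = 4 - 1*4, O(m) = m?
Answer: -150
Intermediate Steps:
G = 0 (G = 4 - 4 = 0)
M(p) = 0
W = 0 (W = (-1*(-15)*3)*0 = (15*3)*0 = 45*0 = 0)
W + (-32 + O(2))*5 = 0 + (-32 + 2)*5 = 0 - 30*5 = 0 - 150 = -150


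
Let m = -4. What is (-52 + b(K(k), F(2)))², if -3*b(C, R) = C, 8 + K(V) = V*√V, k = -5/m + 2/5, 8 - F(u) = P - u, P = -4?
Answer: 175267937/72000 + 407*√165/75 ≈ 2504.0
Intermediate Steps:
F(u) = 12 + u (F(u) = 8 - (-4 - u) = 8 + (4 + u) = 12 + u)
k = 33/20 (k = -5/(-4) + 2/5 = -5*(-¼) + 2*(⅕) = 5/4 + ⅖ = 33/20 ≈ 1.6500)
K(V) = -8 + V^(3/2) (K(V) = -8 + V*√V = -8 + V^(3/2))
b(C, R) = -C/3
(-52 + b(K(k), F(2)))² = (-52 - (-8 + (33/20)^(3/2))/3)² = (-52 - (-8 + 33*√165/200)/3)² = (-52 + (8/3 - 11*√165/200))² = (-148/3 - 11*√165/200)²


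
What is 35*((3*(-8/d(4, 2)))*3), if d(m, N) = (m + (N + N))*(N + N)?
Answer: -315/4 ≈ -78.750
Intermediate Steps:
d(m, N) = 2*N*(m + 2*N) (d(m, N) = (m + 2*N)*(2*N) = 2*N*(m + 2*N))
35*((3*(-8/d(4, 2)))*3) = 35*((3*(-8*1/(4*(4 + 2*2))))*3) = 35*((3*(-8*1/(4*(4 + 4))))*3) = 35*((3*(-8/(2*2*8)))*3) = 35*((3*(-8/32))*3) = 35*((3*(-8*1/32))*3) = 35*((3*(-¼))*3) = 35*(-¾*3) = 35*(-9/4) = -315/4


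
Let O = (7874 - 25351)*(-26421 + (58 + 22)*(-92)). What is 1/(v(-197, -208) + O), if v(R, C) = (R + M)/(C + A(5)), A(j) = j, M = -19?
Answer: 203/119849279227 ≈ 1.6938e-9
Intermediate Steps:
O = 590390537 (O = -17477*(-26421 + 80*(-92)) = -17477*(-26421 - 7360) = -17477*(-33781) = 590390537)
v(R, C) = (-19 + R)/(5 + C) (v(R, C) = (R - 19)/(C + 5) = (-19 + R)/(5 + C))
1/(v(-197, -208) + O) = 1/((-19 - 197)/(5 - 208) + 590390537) = 1/(-216/(-203) + 590390537) = 1/(-1/203*(-216) + 590390537) = 1/(216/203 + 590390537) = 1/(119849279227/203) = 203/119849279227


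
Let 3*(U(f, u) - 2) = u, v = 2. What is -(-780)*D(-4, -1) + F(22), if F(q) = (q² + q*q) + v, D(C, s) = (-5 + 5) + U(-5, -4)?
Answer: 1490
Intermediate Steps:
U(f, u) = 2 + u/3
D(C, s) = ⅔ (D(C, s) = (-5 + 5) + (2 + (⅓)*(-4)) = 0 + (2 - 4/3) = 0 + ⅔ = ⅔)
F(q) = 2 + 2*q² (F(q) = (q² + q*q) + 2 = (q² + q²) + 2 = 2*q² + 2 = 2 + 2*q²)
-(-780)*D(-4, -1) + F(22) = -(-780)*2/3 + (2 + 2*22²) = -260*(-2) + (2 + 2*484) = 520 + (2 + 968) = 520 + 970 = 1490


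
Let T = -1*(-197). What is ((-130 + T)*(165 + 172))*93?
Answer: 2099847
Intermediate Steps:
T = 197
((-130 + T)*(165 + 172))*93 = ((-130 + 197)*(165 + 172))*93 = (67*337)*93 = 22579*93 = 2099847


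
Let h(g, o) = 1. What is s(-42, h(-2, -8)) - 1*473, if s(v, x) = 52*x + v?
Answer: -463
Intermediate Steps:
s(v, x) = v + 52*x
s(-42, h(-2, -8)) - 1*473 = (-42 + 52*1) - 1*473 = (-42 + 52) - 473 = 10 - 473 = -463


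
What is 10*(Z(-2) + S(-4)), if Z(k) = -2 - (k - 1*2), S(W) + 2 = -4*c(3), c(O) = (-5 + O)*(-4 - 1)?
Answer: -400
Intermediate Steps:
c(O) = 25 - 5*O (c(O) = (-5 + O)*(-5) = 25 - 5*O)
S(W) = -42 (S(W) = -2 - 4*(25 - 5*3) = -2 - 4*(25 - 15) = -2 - 4*10 = -2 - 40 = -42)
Z(k) = -k (Z(k) = -2 - (k - 2) = -2 - (-2 + k) = -2 + (2 - k) = -k)
10*(Z(-2) + S(-4)) = 10*(-1*(-2) - 42) = 10*(2 - 42) = 10*(-40) = -400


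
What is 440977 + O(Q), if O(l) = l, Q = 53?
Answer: 441030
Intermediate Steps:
440977 + O(Q) = 440977 + 53 = 441030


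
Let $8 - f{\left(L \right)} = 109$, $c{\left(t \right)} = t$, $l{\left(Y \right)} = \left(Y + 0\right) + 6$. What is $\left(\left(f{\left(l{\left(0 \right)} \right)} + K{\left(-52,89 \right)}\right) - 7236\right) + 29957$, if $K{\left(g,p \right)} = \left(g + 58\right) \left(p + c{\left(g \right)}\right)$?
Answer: $22842$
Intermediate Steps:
$l{\left(Y \right)} = 6 + Y$ ($l{\left(Y \right)} = Y + 6 = 6 + Y$)
$f{\left(L \right)} = -101$ ($f{\left(L \right)} = 8 - 109 = -101$)
$K{\left(g,p \right)} = \left(58 + g\right) \left(g + p\right)$ ($K{\left(g,p \right)} = \left(g + 58\right) \left(p + g\right) = \left(58 + g\right) \left(g + p\right)$)
$\left(\left(f{\left(l{\left(0 \right)} \right)} + K{\left(-52,89 \right)}\right) - 7236\right) + 29957 = \left(\left(-101 + \left(\left(-52\right)^{2} + 58 \left(-52\right) + 58 \cdot 89 - 4628\right)\right) - 7236\right) + 29957 = \left(\left(-101 + \left(2704 - 3016 + 5162 - 4628\right)\right) - 7236\right) + 29957 = \left(\left(-101 + 222\right) - 7236\right) + 29957 = \left(121 - 7236\right) + 29957 = -7115 + 29957 = 22842$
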